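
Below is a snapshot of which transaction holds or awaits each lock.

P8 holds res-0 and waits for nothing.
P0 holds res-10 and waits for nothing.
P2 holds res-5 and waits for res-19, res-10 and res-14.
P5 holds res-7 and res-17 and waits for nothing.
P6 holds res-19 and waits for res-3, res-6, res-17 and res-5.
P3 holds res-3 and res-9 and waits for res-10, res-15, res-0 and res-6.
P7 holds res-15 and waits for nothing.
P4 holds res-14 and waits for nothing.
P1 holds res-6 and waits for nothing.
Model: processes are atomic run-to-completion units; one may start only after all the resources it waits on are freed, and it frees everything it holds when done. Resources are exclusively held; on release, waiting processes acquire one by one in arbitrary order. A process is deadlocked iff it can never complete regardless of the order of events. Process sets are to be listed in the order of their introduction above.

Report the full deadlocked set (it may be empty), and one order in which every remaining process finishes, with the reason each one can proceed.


Deadlocked set: P2 and P6.
Key observation: the knot is the closed ring of waits P2 -> P6 -> P2; no other process is dragged down with it.
One completion order for the rest: P7, P0, P4, P8, P5, P1, P3.
Walking it through:
  P7 waits on nothing -> runs at once and releases res-15
  P0 waits on nothing -> runs at once and releases res-10
  P4 waits on nothing -> runs at once and releases res-14
  P8 waits on nothing -> runs at once and releases res-0
  P5 waits on nothing -> runs at once and releases res-7 and res-17
  P1 waits on nothing -> runs at once and releases res-6
  P3: everything it awaited (res-10, res-15, res-0 and res-6) is free; runs, freeing res-3 and res-9


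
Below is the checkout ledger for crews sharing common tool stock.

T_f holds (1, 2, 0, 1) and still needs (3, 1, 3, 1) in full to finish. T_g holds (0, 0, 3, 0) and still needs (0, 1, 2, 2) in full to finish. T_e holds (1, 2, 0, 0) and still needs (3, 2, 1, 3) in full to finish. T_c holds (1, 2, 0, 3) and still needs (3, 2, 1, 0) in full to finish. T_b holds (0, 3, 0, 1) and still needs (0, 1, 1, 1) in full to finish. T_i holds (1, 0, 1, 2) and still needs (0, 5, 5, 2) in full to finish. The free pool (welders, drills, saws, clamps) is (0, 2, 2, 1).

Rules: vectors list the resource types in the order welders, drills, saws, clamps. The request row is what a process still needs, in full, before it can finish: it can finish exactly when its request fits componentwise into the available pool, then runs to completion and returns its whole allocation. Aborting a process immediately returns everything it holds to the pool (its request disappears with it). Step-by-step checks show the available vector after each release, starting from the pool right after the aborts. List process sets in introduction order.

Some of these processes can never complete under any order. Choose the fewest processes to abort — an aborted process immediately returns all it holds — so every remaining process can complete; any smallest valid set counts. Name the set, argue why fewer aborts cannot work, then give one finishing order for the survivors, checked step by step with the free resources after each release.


Minimum abort set: T_f and T_e.
Key observation: T_c could never have finished before the abort; with (2, 4, 0, 1) returned by T_f and T_e, it fits at step 4.
Minimality, checking each single-abort alternative: T_f alone leaves T_e blocked (short on welders); T_g alone leaves T_f blocked (short on welders); T_e alone leaves T_f blocked (short on welders); T_c alone leaves T_f blocked (short on welders); T_b alone leaves T_f blocked (short on welders); T_i alone leaves T_f blocked (short on welders).
Survivors finish in the order: T_g, T_b, T_i, T_c. Verifying each step (pool after the aborts first):
  pool = (2, 6, 2, 2)
  T_g: need (0, 1, 2, 2) fits (2, 6, 2, 2); releases (0, 0, 3, 0), pool now (2, 6, 5, 2)
  T_b: need (0, 1, 1, 1) fits (2, 6, 5, 2); releases (0, 3, 0, 1), pool now (2, 9, 5, 3)
  T_i: need (0, 5, 5, 2) fits (2, 9, 5, 3); releases (1, 0, 1, 2), pool now (3, 9, 6, 5)
  T_c: need (3, 2, 1, 0) fits (3, 9, 6, 5); releases (1, 2, 0, 3), pool now (4, 11, 6, 8)


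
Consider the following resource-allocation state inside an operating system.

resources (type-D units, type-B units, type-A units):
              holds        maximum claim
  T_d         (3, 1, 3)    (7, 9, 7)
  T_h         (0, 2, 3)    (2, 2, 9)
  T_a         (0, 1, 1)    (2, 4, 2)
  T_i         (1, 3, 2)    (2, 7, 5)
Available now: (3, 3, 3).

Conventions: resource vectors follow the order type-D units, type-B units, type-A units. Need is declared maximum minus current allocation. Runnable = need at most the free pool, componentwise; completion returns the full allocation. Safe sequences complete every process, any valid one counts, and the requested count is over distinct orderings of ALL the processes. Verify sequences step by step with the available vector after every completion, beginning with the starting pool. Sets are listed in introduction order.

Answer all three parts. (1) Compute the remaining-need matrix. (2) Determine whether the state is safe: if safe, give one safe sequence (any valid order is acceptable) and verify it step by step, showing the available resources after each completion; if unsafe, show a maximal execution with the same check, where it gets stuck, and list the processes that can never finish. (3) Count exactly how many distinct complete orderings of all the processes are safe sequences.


(1) Need matrix, components ordered type-D units, type-B units, type-A units:
  T_d: (4, 8, 4)
  T_h: (2, 0, 6)
  T_a: (2, 3, 1)
  T_i: (1, 4, 3)
(2) SAFE. One safe sequence: T_a, T_i, T_h, T_d.
Key observation: the first exact fit in this order is T_a — it needs (2, 3, 1) with (3, 3, 3) free, meeting a requested resource to the last unit.
Walking it through:
  pool = (3, 3, 3)
  T_a needs (2, 3, 1) <= (3, 3, 3) -> finishes; pool += (0, 1, 1) = (3, 4, 4)
  T_i needs (1, 4, 3) <= (3, 4, 4) -> finishes; pool += (1, 3, 2) = (4, 7, 6)
  T_h needs (2, 0, 6) <= (4, 7, 6) -> finishes; pool += (0, 2, 3) = (4, 9, 9)
  T_d needs (4, 8, 4) <= (4, 9, 9) -> finishes; pool += (3, 1, 3) = (7, 10, 12)
(3) The exact count: 1 of the possible complete orderings is a safe sequence.


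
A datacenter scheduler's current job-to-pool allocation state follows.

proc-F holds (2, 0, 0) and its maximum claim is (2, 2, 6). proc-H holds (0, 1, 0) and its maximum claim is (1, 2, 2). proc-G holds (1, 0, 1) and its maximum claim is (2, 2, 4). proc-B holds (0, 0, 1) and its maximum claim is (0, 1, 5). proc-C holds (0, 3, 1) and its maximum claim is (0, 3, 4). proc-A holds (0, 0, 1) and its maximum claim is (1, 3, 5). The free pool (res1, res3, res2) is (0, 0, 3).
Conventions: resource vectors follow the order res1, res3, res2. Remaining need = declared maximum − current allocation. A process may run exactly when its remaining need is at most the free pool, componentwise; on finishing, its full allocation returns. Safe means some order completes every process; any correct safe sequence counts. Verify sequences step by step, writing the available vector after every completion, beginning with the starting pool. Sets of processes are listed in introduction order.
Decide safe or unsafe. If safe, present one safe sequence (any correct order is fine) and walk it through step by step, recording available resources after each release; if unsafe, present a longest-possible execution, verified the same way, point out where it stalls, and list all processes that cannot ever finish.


UNSAFE.
Key observation: after proc-C, proc-B the pool peaks at (0, 3, 5), and each blocked process is short somewhere: proc-F on res2; proc-H on res1; proc-G on res1; proc-A on res1.
A maximal execution: proc-C, proc-B — then nothing else fits. Walking it through:
  pool = (0, 0, 3)
  run proc-C (needs (0, 0, 3), free (0, 0, 3)); after release of (0, 3, 1) the pool is (0, 3, 4)
  run proc-B (needs (0, 1, 4), free (0, 3, 4)); after release of (0, 0, 1) the pool is (0, 3, 5)
  blocked: proc-F wants (0, 2, 6), pool (0, 3, 5) — not enough res2
  blocked: proc-H wants (1, 1, 2), pool (0, 3, 5) — not enough res1
  blocked: proc-G wants (1, 2, 3), pool (0, 3, 5) — not enough res1
  blocked: proc-A wants (1, 3, 4), pool (0, 3, 5) — not enough res1
Processes that can never finish: proc-F, proc-H, proc-G and proc-A.


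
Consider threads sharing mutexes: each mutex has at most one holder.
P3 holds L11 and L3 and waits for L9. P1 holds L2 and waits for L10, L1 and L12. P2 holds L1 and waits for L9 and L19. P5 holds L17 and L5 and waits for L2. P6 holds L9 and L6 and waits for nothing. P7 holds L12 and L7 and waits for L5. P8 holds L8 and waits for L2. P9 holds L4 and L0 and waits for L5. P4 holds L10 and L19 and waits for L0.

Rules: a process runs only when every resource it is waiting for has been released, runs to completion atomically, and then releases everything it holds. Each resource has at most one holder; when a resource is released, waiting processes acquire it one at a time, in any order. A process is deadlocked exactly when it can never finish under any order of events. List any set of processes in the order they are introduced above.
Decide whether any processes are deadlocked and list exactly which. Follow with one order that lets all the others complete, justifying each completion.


Deadlocked: P1, P2, P5, P7, P8, P9 and P4.
Key observation: along P1 -> P2 -> P4 -> P9 -> P5 -> P1, each member waits on what the next one holds — a deadlock; P7 is caught in further circular waits and P8 waits into the deadlock from upstream.
A valid finishing order for the others: P6, P3.
Check, step by step:
  run P6 (it waits on nothing); releases L9 and L6
  run P3 (all its waits — L9 — are resolved); releases L11 and L3


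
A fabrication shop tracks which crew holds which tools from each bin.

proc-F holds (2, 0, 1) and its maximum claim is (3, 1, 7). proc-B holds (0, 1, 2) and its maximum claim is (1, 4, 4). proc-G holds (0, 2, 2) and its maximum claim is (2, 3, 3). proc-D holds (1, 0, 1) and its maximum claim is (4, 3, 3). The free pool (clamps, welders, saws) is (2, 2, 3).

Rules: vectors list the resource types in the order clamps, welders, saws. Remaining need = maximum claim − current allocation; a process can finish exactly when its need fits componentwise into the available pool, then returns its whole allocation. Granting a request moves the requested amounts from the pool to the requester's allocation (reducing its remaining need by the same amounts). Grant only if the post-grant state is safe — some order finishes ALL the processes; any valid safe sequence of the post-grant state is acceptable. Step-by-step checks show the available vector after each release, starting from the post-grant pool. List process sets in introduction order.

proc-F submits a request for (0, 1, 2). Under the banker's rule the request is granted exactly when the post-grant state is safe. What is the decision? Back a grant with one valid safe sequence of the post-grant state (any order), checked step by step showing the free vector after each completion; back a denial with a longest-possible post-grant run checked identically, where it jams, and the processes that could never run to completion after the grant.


GRANT: granting preserves safety; a valid post-grant sequence is proc-G, proc-B, proc-F, proc-D.
Key observation: post-grant, (2, 1, 1) remains, and an order beginning with proc-G completes everyone.
Check on the post-grant state, step by step:
  pool = (2, 1, 1)
  run proc-G (needs (2, 1, 1), free (2, 1, 1)); after release of (0, 2, 2) the pool is (2, 3, 3)
  run proc-B (needs (1, 3, 2), free (2, 3, 3)); after release of (0, 1, 2) the pool is (2, 4, 5)
  run proc-F (needs (1, 0, 4), free (2, 4, 5)); after release of (2, 1, 3) the pool is (4, 5, 8)
  run proc-D (needs (3, 3, 2), free (4, 5, 8)); after release of (1, 0, 1) the pool is (5, 5, 9)


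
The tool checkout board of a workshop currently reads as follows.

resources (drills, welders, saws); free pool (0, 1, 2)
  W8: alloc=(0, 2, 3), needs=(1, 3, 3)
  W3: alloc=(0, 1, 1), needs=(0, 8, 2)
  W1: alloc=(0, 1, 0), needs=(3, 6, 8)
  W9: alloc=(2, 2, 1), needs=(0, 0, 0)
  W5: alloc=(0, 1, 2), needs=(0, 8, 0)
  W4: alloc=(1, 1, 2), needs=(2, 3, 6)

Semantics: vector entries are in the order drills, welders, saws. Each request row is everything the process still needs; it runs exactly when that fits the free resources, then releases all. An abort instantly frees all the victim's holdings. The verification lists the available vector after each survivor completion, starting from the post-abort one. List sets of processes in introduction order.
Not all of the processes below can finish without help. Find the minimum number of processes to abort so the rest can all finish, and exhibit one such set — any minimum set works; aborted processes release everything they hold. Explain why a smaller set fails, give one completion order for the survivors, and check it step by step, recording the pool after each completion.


The answer: abort W5.
Key observation: no ordering could ever have run W3 before the abort of W5; with (0, 1, 2) back in the pool it fits at step 5.
Why nothing smaller works: aborting no one leaves the state deadlocked as given.
The survivors complete as W9, W8, W4, W1, W3. Walking it through (starting from the post-abort pool):
  pool = (0, 2, 4)
  W9: need (0, 0, 0) fits (0, 2, 4); releases (2, 2, 1), pool now (2, 4, 5)
  W8: need (1, 3, 3) fits (2, 4, 5); releases (0, 2, 3), pool now (2, 6, 8)
  W4: need (2, 3, 6) fits (2, 6, 8); releases (1, 1, 2), pool now (3, 7, 10)
  W1: need (3, 6, 8) fits (3, 7, 10); releases (0, 1, 0), pool now (3, 8, 10)
  W3: need (0, 8, 2) fits (3, 8, 10); releases (0, 1, 1), pool now (3, 9, 11)


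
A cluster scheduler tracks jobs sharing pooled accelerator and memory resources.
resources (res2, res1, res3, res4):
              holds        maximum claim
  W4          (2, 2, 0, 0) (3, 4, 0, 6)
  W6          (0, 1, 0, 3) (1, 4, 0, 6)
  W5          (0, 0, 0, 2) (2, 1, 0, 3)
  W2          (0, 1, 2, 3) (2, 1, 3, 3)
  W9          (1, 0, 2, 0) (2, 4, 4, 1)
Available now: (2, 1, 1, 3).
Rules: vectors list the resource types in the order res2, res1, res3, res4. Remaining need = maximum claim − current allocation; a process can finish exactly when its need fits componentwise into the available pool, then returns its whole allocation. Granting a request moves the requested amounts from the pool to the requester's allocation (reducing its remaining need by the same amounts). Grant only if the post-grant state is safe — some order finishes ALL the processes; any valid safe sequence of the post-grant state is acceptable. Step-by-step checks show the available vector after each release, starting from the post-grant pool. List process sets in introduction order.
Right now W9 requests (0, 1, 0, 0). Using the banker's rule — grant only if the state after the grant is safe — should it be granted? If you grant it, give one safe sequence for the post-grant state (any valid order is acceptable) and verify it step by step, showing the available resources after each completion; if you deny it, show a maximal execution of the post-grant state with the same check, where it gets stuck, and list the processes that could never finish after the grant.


DENY. Granting would leave the state unsafe.
Key observation: W2, W5 can finish, but then (2, 1, 3, 8) is all there is, and the blocked group's res1 demands exceed it.
On the post-grant state, W2, W5 is a maximal run — nothing extends it. Check, step by step:
  pool = (2, 0, 1, 3)
  W2 needs (2, 0, 1, 0) <= (2, 0, 1, 3) -> finishes; pool += (0, 1, 2, 3) = (2, 1, 3, 6)
  W5 needs (2, 1, 0, 1) <= (2, 1, 3, 6) -> finishes; pool += (0, 0, 0, 2) = (2, 1, 3, 8)
  W4 cannot run: need (1, 2, 0, 6) vs free (2, 1, 3, 8) (insufficient res1)
  W6 cannot run: need (1, 3, 0, 3) vs free (2, 1, 3, 8) (insufficient res1)
  W9 cannot run: need (1, 3, 2, 1) vs free (2, 1, 3, 8) (insufficient res1)
Post-grant, the permanently blocked set is W4, W6 and W9.


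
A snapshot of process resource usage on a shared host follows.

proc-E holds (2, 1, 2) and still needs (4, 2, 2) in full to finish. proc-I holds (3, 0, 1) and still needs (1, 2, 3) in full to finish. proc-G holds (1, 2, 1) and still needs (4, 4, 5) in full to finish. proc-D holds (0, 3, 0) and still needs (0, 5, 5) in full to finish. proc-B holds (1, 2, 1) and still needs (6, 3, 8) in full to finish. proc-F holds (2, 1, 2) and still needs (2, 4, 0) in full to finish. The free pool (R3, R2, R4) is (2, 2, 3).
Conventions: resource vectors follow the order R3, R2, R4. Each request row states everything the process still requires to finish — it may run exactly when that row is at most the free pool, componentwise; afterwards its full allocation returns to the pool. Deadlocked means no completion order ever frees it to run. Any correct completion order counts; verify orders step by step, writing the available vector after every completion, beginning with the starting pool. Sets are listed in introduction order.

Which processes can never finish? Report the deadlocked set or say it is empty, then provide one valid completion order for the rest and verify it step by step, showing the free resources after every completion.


The deadlocked set is proc-G, proc-D, proc-B and proc-F.
Key observation: after proc-I, proc-E the pool peaks at (7, 3, 6), and each blocked process is short somewhere: proc-G on R2; proc-D on R2; proc-B on R4; proc-F on R2.
One completion order for the rest: proc-I, proc-E. Check, step by step:
  pool = (2, 2, 3)
  proc-I needs (1, 2, 3) <= (2, 2, 3) -> finishes; pool += (3, 0, 1) = (5, 2, 4)
  proc-E needs (4, 2, 2) <= (5, 2, 4) -> finishes; pool += (2, 1, 2) = (7, 3, 6)
The blocked processes can never fit:
  proc-G cannot run: need (4, 4, 5) vs free (7, 3, 6) (insufficient R2)
  proc-D cannot run: need (0, 5, 5) vs free (7, 3, 6) (insufficient R2)
  proc-B cannot run: need (6, 3, 8) vs free (7, 3, 6) (insufficient R4)
  proc-F cannot run: need (2, 4, 0) vs free (7, 3, 6) (insufficient R2)


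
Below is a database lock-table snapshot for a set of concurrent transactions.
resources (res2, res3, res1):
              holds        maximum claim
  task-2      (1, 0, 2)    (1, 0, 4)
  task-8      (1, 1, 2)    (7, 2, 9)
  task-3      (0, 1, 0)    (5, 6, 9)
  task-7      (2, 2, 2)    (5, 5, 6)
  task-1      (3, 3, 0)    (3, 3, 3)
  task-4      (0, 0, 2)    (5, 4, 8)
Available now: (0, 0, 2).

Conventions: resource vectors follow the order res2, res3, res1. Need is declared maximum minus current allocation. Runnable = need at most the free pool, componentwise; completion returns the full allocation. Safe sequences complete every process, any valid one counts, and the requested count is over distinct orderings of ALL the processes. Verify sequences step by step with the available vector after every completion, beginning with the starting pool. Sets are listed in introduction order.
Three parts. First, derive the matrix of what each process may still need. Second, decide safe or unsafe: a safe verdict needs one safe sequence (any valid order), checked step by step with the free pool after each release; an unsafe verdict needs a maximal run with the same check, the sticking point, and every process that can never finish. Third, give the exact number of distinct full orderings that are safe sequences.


(1) Remaining need (order res2, res3, res1):
  task-2: (0, 0, 2)
  task-8: (6, 1, 7)
  task-3: (5, 5, 9)
  task-7: (3, 3, 4)
  task-1: (0, 0, 3)
  task-4: (5, 4, 6)
(2) The state is SAFE; one workable sequence: task-2, task-1, task-7, task-4, task-8, task-3.
Key observation: at task-2 the run first touches a limit — (0, 0, 2) against (0, 0, 2), exact on a resource it actually requests.
Verifying each step:
  pool = (0, 0, 2)
  run task-2 (needs (0, 0, 2), free (0, 0, 2)); after release of (1, 0, 2) the pool is (1, 0, 4)
  run task-1 (needs (0, 0, 3), free (1, 0, 4)); after release of (3, 3, 0) the pool is (4, 3, 4)
  run task-7 (needs (3, 3, 4), free (4, 3, 4)); after release of (2, 2, 2) the pool is (6, 5, 6)
  run task-4 (needs (5, 4, 6), free (6, 5, 6)); after release of (0, 0, 2) the pool is (6, 5, 8)
  run task-8 (needs (6, 1, 7), free (6, 5, 8)); after release of (1, 1, 2) the pool is (7, 6, 10)
  run task-3 (needs (5, 5, 9), free (7, 6, 10)); after release of (0, 1, 0) the pool is (7, 7, 10)
(3) Exactly 1 of the possible complete orderings is a safe sequence.


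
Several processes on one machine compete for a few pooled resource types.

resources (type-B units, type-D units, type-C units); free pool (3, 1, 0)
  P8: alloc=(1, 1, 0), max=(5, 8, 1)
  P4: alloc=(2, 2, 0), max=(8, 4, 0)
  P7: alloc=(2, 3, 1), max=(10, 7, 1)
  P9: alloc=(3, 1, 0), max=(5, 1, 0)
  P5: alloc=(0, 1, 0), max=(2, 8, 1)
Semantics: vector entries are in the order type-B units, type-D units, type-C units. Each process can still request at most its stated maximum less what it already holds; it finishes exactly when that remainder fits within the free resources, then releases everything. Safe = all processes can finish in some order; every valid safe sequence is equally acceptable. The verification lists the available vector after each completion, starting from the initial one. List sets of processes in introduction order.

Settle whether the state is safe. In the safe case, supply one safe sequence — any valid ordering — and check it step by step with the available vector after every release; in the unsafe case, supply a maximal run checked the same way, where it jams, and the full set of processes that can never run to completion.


SAFE. One safe sequence: P9, P4, P7, P5, P8.
Key observation: the order's first zero-slack moment is P4 ((6, 2, 0) needed, (6, 2, 0) free — a requested resource with nothing to spare).
Check, step by step:
  pool = (3, 1, 0)
  run P9 (needs (2, 0, 0), free (3, 1, 0)); after release of (3, 1, 0) the pool is (6, 2, 0)
  run P4 (needs (6, 2, 0), free (6, 2, 0)); after release of (2, 2, 0) the pool is (8, 4, 0)
  run P7 (needs (8, 4, 0), free (8, 4, 0)); after release of (2, 3, 1) the pool is (10, 7, 1)
  run P5 (needs (2, 7, 1), free (10, 7, 1)); after release of (0, 1, 0) the pool is (10, 8, 1)
  run P8 (needs (4, 7, 1), free (10, 8, 1)); after release of (1, 1, 0) the pool is (11, 9, 1)


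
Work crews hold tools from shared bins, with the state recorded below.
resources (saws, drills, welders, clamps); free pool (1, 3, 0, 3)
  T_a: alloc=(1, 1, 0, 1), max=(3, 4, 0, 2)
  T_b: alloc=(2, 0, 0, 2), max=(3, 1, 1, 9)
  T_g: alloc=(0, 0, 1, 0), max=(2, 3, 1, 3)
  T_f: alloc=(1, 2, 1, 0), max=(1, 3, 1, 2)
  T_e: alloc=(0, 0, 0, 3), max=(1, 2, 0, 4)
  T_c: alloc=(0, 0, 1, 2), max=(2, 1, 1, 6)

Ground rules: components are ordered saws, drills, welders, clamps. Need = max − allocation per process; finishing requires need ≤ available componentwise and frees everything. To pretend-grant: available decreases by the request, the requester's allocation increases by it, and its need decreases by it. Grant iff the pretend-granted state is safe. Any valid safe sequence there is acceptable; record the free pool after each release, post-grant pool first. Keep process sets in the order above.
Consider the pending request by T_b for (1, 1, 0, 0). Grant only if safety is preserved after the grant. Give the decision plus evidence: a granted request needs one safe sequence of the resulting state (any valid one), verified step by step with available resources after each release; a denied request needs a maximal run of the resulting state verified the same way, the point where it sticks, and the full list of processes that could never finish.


DENY — the pretend-granted state is unsafe.
Key observation: after T_f, T_e the pool peaks at (1, 4, 1, 6), and each blocked process is short somewhere: T_a on saws; T_b on clamps; T_g on saws; T_c on saws.
Pretend the grant happened; the run T_f, T_e goes as far as possible. Check, step by step:
  pool = (0, 2, 0, 3)
  T_f needs (0, 1, 0, 2) <= (0, 2, 0, 3) -> finishes; pool += (1, 2, 1, 0) = (1, 4, 1, 3)
  T_e needs (1, 2, 0, 1) <= (1, 4, 1, 3) -> finishes; pool += (0, 0, 0, 3) = (1, 4, 1, 6)
  blocked: T_a wants (2, 3, 0, 1), pool (1, 4, 1, 6) — not enough saws
  blocked: T_b wants (0, 0, 1, 7), pool (1, 4, 1, 6) — not enough clamps
  blocked: T_g wants (2, 3, 0, 3), pool (1, 4, 1, 6) — not enough saws
  blocked: T_c wants (2, 1, 0, 4), pool (1, 4, 1, 6) — not enough saws
Post-grant, the permanently blocked set is T_a, T_b, T_g and T_c.


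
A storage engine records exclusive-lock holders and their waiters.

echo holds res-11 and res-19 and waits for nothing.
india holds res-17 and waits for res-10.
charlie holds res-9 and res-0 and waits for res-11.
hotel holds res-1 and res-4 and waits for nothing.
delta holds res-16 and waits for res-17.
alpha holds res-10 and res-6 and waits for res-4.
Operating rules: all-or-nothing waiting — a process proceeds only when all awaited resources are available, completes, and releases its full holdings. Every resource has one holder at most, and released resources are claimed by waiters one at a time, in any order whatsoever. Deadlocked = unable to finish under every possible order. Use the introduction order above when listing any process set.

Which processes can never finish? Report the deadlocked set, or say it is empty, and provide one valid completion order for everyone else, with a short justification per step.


The deadlocked set is empty.
Key observation: no waiting chain loops back on itself — every chain ends at a process that waits on nothing, so everyone eventually runs.
A valid finishing order for the others: hotel, echo, charlie, alpha, india, delta.
Check, step by step:
  hotel: no waits; runs immediately, freeing res-1 and res-4
  echo: no waits; runs immediately, freeing res-11 and res-19
  charlie: everything it awaited (res-11) is free; runs, freeing res-9 and res-0
  alpha: everything it awaited (res-4) is free; runs, freeing res-10 and res-6
  india: everything it awaited (res-10) is free; runs, freeing res-17
  delta: everything it awaited (res-17) is free; runs, freeing res-16


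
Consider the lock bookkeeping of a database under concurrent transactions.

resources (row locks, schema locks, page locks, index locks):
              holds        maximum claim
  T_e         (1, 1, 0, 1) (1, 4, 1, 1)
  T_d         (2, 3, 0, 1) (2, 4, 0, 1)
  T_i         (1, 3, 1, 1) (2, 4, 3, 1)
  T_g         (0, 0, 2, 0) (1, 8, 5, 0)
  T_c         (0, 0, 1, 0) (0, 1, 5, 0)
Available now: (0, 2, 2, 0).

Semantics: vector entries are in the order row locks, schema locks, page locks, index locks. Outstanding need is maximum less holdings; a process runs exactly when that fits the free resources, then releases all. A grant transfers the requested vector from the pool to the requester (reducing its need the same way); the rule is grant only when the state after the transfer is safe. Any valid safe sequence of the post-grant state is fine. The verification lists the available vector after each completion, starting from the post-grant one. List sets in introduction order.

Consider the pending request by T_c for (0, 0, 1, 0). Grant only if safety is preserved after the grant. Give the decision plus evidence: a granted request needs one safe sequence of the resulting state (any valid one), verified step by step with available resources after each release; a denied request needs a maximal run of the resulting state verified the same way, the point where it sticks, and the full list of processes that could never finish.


DENY — the pretend-granted state is unsafe.
Key observation: T_d, T_e can finish, but then (3, 6, 1, 2) is all there is, and the blocked group's page locks demands exceed it.
After a pretend grant, a maximal execution: T_d, T_e — then nothing else fits. Check, step by step:
  pool = (0, 2, 1, 0)
  T_d needs (0, 1, 0, 0) <= (0, 2, 1, 0) -> finishes; pool += (2, 3, 0, 1) = (2, 5, 1, 1)
  T_e needs (0, 3, 1, 0) <= (2, 5, 1, 1) -> finishes; pool += (1, 1, 0, 1) = (3, 6, 1, 2)
  T_i still needs (1, 1, 2, 0) but only (3, 6, 1, 2) is free — short on page locks
  T_g still needs (1, 8, 3, 0) but only (3, 6, 1, 2) is free — short on schema locks and page locks
  T_c still needs (0, 1, 3, 0) but only (3, 6, 1, 2) is free — short on page locks
Processes that could never finish after the grant: T_i, T_g and T_c.


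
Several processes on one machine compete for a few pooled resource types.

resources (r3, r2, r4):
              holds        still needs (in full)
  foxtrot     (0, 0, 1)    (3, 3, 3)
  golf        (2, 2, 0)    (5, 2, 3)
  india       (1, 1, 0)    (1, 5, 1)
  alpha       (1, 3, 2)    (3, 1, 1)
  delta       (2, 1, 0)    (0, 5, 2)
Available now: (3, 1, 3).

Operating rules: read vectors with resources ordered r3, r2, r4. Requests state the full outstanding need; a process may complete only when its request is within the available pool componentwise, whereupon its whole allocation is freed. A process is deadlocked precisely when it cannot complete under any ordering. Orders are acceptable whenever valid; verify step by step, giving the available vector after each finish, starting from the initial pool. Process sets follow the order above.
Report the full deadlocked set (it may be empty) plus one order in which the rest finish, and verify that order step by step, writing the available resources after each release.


Deadlocked: golf, india and delta.
Key observation: after alpha, foxtrot the pool peaks at (4, 4, 6), and each blocked process is short somewhere: golf on r3; india on r2; delta on r2.
The rest can finish in the order alpha, foxtrot. Check, step by step:
  pool = (3, 1, 3)
  alpha needs (3, 1, 1) <= (3, 1, 3) -> finishes; pool += (1, 3, 2) = (4, 4, 5)
  foxtrot needs (3, 3, 3) <= (4, 4, 5) -> finishes; pool += (0, 0, 1) = (4, 4, 6)
The stuck group stays short no matter what:
  golf cannot run: need (5, 2, 3) vs free (4, 4, 6) (insufficient r3)
  india cannot run: need (1, 5, 1) vs free (4, 4, 6) (insufficient r2)
  delta cannot run: need (0, 5, 2) vs free (4, 4, 6) (insufficient r2)


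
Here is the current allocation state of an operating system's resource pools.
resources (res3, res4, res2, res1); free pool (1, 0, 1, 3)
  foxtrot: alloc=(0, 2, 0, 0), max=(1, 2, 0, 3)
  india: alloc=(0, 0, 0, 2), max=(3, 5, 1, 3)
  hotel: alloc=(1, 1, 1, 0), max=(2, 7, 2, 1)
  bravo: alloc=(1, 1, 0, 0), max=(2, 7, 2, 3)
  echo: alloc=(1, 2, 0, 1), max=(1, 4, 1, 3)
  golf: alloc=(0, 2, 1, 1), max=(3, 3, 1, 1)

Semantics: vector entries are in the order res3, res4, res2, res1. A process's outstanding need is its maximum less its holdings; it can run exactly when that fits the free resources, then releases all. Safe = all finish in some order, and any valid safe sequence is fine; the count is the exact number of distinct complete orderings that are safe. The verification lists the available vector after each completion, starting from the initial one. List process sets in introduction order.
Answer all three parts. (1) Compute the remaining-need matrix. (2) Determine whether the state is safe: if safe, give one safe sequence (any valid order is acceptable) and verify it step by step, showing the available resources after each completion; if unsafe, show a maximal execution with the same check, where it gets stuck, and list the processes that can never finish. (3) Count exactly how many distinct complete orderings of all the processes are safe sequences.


(1) Remaining need (order res3, res4, res2, res1):
  foxtrot: (1, 0, 0, 3)
  india: (3, 5, 1, 1)
  hotel: (1, 6, 1, 1)
  bravo: (1, 6, 2, 3)
  echo: (0, 2, 1, 2)
  golf: (3, 1, 0, 0)
(2) UNSAFE — no complete ordering exists.
Key observation: after foxtrot, echo the pool peaks at (2, 4, 1, 4), and each blocked process is short somewhere: india on res3, res4; hotel on res4; bravo on res4, res2; golf on res3.
The run foxtrot, echo cannot be extended any further. Step-by-step check:
  pool = (1, 0, 1, 3)
  run foxtrot (needs (1, 0, 0, 3), free (1, 0, 1, 3)); after release of (0, 2, 0, 0) the pool is (1, 2, 1, 3)
  run echo (needs (0, 2, 1, 2), free (1, 2, 1, 3)); after release of (1, 2, 0, 1) the pool is (2, 4, 1, 4)
  blocked: india wants (3, 5, 1, 1), pool (2, 4, 1, 4) — not enough res3 and res4
  blocked: hotel wants (1, 6, 1, 1), pool (2, 4, 1, 4) — not enough res4
  blocked: bravo wants (1, 6, 2, 3), pool (2, 4, 1, 4) — not enough res4 and res2
  blocked: golf wants (3, 1, 0, 0), pool (2, 4, 1, 4) — not enough res3
Never able to finish: india, hotel, bravo and golf.
(3) The exact count: 0 of the possible complete orderings are safe sequences.


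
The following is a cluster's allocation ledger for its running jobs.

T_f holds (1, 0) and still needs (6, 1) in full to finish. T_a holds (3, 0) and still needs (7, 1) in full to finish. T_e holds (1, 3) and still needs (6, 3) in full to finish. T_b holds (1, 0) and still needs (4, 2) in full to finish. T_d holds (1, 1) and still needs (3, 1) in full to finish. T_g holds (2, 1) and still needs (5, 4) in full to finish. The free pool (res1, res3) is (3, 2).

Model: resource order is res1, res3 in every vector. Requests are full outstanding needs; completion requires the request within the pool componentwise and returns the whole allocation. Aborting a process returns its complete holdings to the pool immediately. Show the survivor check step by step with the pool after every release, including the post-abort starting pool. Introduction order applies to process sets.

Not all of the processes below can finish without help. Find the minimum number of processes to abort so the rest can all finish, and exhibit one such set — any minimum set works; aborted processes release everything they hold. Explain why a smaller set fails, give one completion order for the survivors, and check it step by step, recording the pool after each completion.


Minimum abort set: T_g.
Key observation: T_e was stuck for good until T_g gave back (2, 1); in the order shown it finishes at step 2.
Why nothing smaller works: aborting no one leaves the state deadlocked as given.
Survivors finish in the order: T_d, T_e, T_b, T_f, T_a. Walking it through (pool after the aborts first):
  pool = (5, 3)
  T_d: need (3, 1) fits (5, 3); releases (1, 1), pool now (6, 4)
  T_e: need (6, 3) fits (6, 4); releases (1, 3), pool now (7, 7)
  T_b: need (4, 2) fits (7, 7); releases (1, 0), pool now (8, 7)
  T_f: need (6, 1) fits (8, 7); releases (1, 0), pool now (9, 7)
  T_a: need (7, 1) fits (9, 7); releases (3, 0), pool now (12, 7)


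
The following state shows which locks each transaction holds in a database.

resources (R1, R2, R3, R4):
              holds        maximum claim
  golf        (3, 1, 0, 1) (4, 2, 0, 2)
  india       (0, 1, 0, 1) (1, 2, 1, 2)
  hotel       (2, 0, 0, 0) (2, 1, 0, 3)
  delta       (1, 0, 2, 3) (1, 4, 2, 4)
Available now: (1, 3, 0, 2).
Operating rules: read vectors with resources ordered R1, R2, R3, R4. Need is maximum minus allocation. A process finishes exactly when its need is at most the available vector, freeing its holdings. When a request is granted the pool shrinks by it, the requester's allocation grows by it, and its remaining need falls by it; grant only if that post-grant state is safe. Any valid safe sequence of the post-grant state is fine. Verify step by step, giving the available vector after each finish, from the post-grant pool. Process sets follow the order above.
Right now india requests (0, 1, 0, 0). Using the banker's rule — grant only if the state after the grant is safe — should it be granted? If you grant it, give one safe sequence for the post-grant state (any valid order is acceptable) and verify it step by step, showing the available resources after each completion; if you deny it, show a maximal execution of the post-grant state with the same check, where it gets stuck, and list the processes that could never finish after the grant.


DENY: after the grant no complete ordering would exist.
Key observation: after golf, hotel the pool peaks at (6, 3, 0, 3), and each blocked process is short somewhere: india on R3; delta on R2.
On the post-grant state, golf, hotel is a maximal run — nothing extends it. Step-by-step check:
  pool = (1, 2, 0, 2)
  run golf (needs (1, 1, 0, 1), free (1, 2, 0, 2)); after release of (3, 1, 0, 1) the pool is (4, 3, 0, 3)
  run hotel (needs (0, 1, 0, 3), free (4, 3, 0, 3)); after release of (2, 0, 0, 0) the pool is (6, 3, 0, 3)
  blocked: india wants (1, 0, 1, 1), pool (6, 3, 0, 3) — not enough R3
  blocked: delta wants (0, 4, 0, 1), pool (6, 3, 0, 3) — not enough R2
Post-grant, the permanently blocked set is india and delta.


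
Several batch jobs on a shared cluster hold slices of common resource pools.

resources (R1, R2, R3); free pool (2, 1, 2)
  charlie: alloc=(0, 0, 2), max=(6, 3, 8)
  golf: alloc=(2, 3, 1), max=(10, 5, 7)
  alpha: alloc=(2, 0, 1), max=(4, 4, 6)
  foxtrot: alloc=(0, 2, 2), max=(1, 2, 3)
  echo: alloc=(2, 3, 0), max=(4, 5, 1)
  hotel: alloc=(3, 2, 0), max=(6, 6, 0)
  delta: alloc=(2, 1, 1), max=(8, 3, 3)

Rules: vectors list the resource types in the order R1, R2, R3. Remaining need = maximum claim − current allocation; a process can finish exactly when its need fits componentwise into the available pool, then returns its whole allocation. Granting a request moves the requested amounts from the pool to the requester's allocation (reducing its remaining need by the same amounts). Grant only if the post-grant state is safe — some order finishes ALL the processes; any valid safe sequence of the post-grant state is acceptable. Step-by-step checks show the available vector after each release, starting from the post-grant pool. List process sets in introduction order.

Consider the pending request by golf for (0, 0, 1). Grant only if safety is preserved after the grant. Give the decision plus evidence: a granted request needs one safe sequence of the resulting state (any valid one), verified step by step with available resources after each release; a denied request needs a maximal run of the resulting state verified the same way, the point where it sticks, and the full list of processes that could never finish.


DENY — the pretend-granted state is unsafe.
Key observation: the wall is R3: completing foxtrot, echo, hotel, delta brings the pool only to (9, 9, 4), and all the rest need more.
On the post-grant state, foxtrot, echo, hotel, delta is a maximal run — nothing extends it. Verifying each step:
  pool = (2, 1, 1)
  foxtrot needs (1, 0, 1) <= (2, 1, 1) -> finishes; pool += (0, 2, 2) = (2, 3, 3)
  echo needs (2, 2, 1) <= (2, 3, 3) -> finishes; pool += (2, 3, 0) = (4, 6, 3)
  hotel needs (3, 4, 0) <= (4, 6, 3) -> finishes; pool += (3, 2, 0) = (7, 8, 3)
  delta needs (6, 2, 2) <= (7, 8, 3) -> finishes; pool += (2, 1, 1) = (9, 9, 4)
  blocked: charlie wants (6, 3, 6), pool (9, 9, 4) — not enough R3
  blocked: golf wants (8, 2, 5), pool (9, 9, 4) — not enough R3
  blocked: alpha wants (2, 4, 5), pool (9, 9, 4) — not enough R3
Processes that could never finish after the grant: charlie, golf and alpha.


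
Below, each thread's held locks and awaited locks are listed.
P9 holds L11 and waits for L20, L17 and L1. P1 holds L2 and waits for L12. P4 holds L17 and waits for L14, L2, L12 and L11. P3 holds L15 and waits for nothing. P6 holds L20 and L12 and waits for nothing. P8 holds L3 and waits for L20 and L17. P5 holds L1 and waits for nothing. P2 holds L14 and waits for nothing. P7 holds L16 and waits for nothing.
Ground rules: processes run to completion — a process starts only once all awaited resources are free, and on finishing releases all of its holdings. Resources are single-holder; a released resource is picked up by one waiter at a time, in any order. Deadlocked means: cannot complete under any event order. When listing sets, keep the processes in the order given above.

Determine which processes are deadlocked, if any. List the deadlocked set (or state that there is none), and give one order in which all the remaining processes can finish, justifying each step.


The deadlocked set is P9, P4 and P8.
Key observation: the cycle P9 -> P4 -> P9 can never break — each member waits on the next; P8 waits into the deadlock from upstream.
The rest can finish in the order P2, P3, P6, P5, P7, P1.
Step-by-step check:
  P2 waits on nothing -> runs at once and releases L14
  P3 waits on nothing -> runs at once and releases L15
  P6 waits on nothing -> runs at once and releases L20 and L12
  P5 waits on nothing -> runs at once and releases L1
  P7 waits on nothing -> runs at once and releases L16
  P1: everything it awaited (L12) is free; runs, freeing L2
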